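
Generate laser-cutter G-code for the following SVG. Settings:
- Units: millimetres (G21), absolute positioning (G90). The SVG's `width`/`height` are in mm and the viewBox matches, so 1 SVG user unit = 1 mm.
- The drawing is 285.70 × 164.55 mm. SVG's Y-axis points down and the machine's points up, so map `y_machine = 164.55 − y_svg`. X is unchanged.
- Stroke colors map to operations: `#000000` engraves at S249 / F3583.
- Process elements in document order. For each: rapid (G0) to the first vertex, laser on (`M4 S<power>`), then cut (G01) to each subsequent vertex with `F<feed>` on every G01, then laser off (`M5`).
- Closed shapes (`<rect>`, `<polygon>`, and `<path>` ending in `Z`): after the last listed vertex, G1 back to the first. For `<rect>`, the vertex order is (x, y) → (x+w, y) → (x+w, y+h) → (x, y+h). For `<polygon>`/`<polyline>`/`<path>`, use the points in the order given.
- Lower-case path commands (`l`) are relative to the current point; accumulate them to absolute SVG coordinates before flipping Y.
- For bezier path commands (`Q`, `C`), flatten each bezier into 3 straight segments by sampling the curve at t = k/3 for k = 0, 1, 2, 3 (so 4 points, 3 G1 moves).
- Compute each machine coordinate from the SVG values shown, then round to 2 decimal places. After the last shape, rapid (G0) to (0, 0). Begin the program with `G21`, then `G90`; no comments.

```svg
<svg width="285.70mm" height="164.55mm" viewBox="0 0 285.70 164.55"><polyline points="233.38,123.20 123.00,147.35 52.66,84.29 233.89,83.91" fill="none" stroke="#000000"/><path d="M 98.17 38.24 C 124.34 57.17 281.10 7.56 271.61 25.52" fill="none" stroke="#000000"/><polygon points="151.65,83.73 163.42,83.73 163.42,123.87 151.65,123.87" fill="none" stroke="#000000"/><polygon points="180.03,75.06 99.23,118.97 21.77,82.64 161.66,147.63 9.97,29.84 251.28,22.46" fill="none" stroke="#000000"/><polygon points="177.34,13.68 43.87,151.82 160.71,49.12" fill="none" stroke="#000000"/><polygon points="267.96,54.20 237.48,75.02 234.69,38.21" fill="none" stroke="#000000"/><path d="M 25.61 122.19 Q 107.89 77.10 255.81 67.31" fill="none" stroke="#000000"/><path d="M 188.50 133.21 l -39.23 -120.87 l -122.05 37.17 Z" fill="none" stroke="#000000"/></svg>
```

Since the viewBox matches the mm dimensions, user units are millimetres directly. The only transform is the Y-flip y_m = 164.55 − y_svg.

Shape 1 is a open polyline drawn with `<polyline>`. Its stroke #000000 means engrave at S249, F3583. After flipping Y the toolpath is (233.38,41.35) → (123.00,17.20) → (52.66,80.26) → (233.89,80.64).

Shape 2 is a cubic bezier drawn with `<path>`. Its stroke #000000 means engrave at S249, F3583. After flipping Y the toolpath is (98.17,126.31) → (156.88,125.19) → (236.68,139.51) → (271.61,139.03).

Shape 3 is a rectangle drawn with `<polygon>`. Its stroke #000000 means engrave at S249, F3583. After flipping Y the toolpath is (151.65,80.82) → (163.42,80.82) → (163.42,40.68) → (151.65,40.68) → (151.65,80.82), returning to the start.

Shape 4 is a closed polygon drawn with `<polygon>`. Its stroke #000000 means engrave at S249, F3583. After flipping Y the toolpath is (180.03,89.49) → (99.23,45.58) → (21.77,81.91) → (161.66,16.92) → (9.97,134.71) → (251.28,142.09) → (180.03,89.49), returning to the start.

Shape 5 is a closed polygon drawn with `<polygon>`. Its stroke #000000 means engrave at S249, F3583. After flipping Y the toolpath is (177.34,150.87) → (43.87,12.73) → (160.71,115.43) → (177.34,150.87), returning to the start.

Shape 6 is a regular polygon drawn with `<polygon>`. Its stroke #000000 means engrave at S249, F3583. After flipping Y the toolpath is (267.96,110.35) → (237.48,89.53) → (234.69,126.34) → (267.96,110.35), returning to the start.

Shape 7 is a quadratic bezier drawn with `<path>`. Its stroke #000000 means engrave at S249, F3583. After flipping Y the toolpath is (25.61,42.36) → (87.76,68.50) → (164.49,86.79) → (255.81,97.24).

Shape 8 is a closed polygon drawn with `<path>`. Its stroke #000000 means engrave at S249, F3583. After flipping Y the toolpath is (188.50,31.34) → (149.27,152.21) → (27.22,115.04) → (188.50,31.34), returning to the start.

G21
G90
G0 X233.38 Y41.35
M4 S249
G01 X123.00 Y17.20 F3583
G01 X52.66 Y80.26 F3583
G01 X233.89 Y80.64 F3583
M5
G0 X98.17 Y126.31
M4 S249
G01 X156.88 Y125.19 F3583
G01 X236.68 Y139.51 F3583
G01 X271.61 Y139.03 F3583
M5
G0 X151.65 Y80.82
M4 S249
G01 X163.42 Y80.82 F3583
G01 X163.42 Y40.68 F3583
G01 X151.65 Y40.68 F3583
G01 X151.65 Y80.82 F3583
M5
G0 X180.03 Y89.49
M4 S249
G01 X99.23 Y45.58 F3583
G01 X21.77 Y81.91 F3583
G01 X161.66 Y16.92 F3583
G01 X9.97 Y134.71 F3583
G01 X251.28 Y142.09 F3583
G01 X180.03 Y89.49 F3583
M5
G0 X177.34 Y150.87
M4 S249
G01 X43.87 Y12.73 F3583
G01 X160.71 Y115.43 F3583
G01 X177.34 Y150.87 F3583
M5
G0 X267.96 Y110.35
M4 S249
G01 X237.48 Y89.53 F3583
G01 X234.69 Y126.34 F3583
G01 X267.96 Y110.35 F3583
M5
G0 X25.61 Y42.36
M4 S249
G01 X87.76 Y68.50 F3583
G01 X164.49 Y86.79 F3583
G01 X255.81 Y97.24 F3583
M5
G0 X188.50 Y31.34
M4 S249
G01 X149.27 Y152.21 F3583
G01 X27.22 Y115.04 F3583
G01 X188.50 Y31.34 F3583
M5
G0 X0.00 Y0.00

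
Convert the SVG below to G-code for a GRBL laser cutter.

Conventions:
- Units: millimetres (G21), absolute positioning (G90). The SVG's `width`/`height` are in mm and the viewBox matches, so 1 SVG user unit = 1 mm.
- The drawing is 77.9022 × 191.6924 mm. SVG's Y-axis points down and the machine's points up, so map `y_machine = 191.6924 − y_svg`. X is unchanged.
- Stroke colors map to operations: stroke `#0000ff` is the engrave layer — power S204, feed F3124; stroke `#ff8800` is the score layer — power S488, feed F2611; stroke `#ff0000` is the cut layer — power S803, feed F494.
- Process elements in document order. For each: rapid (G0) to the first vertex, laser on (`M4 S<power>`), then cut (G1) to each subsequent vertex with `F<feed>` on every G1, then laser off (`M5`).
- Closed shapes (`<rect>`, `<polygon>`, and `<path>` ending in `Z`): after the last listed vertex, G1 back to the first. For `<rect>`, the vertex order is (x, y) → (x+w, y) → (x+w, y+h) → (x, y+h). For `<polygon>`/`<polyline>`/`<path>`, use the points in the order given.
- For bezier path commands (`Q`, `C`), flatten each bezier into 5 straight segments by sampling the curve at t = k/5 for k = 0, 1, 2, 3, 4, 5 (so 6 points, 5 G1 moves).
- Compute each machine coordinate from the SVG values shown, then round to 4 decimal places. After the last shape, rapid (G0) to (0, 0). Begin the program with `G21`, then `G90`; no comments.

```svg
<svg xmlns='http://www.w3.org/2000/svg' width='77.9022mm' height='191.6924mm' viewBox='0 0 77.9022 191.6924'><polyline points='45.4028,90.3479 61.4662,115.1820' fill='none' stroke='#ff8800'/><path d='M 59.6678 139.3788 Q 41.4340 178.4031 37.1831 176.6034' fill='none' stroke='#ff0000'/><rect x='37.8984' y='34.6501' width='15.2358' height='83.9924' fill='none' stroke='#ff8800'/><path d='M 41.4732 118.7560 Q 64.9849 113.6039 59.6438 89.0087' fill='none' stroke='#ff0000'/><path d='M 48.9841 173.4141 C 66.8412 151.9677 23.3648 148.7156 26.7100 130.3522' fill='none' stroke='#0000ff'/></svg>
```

1 u = 1 mm; y_m = 191.6924 − y.

[1] `<polyline>` line segment, #ff8800→score S488 F2611: (45.4028,101.3445) → (61.4662,76.5104)

[2] `<path>` quadratic bezier, #ff0000→cut S803 F494: (59.6678,52.3136) → (52.9336,38.3368) → (47.3180,27.6260) → (42.8211,20.1811) → (39.4428,16.0021) → (37.1831,15.0890)

[3] `<rect>` rectangle, #ff8800→score S488 F2611: (37.8984,157.0423) → (53.1342,157.0423) → (53.1342,73.0499) → (37.8984,73.0499) → (37.8984,157.0423) (closed)

[4] `<path>` quadratic bezier, #ff0000→cut S803 F494: (41.4732,72.9364) → (49.7238,75.7750) → (55.6661,80.1690) → (59.3002,86.1184) → (60.6261,93.6233) → (59.6438,102.6837)

[5] `<path>` cubic bezier, #0000ff→engrave S204 F3124: (48.9841,18.2783) → (53.2036,29.2293) → (47.8945,37.4123) → (38.2482,44.4260) → (29.4562,51.8691) → (26.7100,61.3402)

G21
G90
G0 X45.4028 Y101.3445
M4 S488
G1 X61.4662 Y76.5104 F2611
M5
G0 X59.6678 Y52.3136
M4 S803
G1 X52.9336 Y38.3368 F494
G1 X47.3180 Y27.6260 F494
G1 X42.8211 Y20.1811 F494
G1 X39.4428 Y16.0021 F494
G1 X37.1831 Y15.0890 F494
M5
G0 X37.8984 Y157.0423
M4 S488
G1 X53.1342 Y157.0423 F2611
G1 X53.1342 Y73.0499 F2611
G1 X37.8984 Y73.0499 F2611
G1 X37.8984 Y157.0423 F2611
M5
G0 X41.4732 Y72.9364
M4 S803
G1 X49.7238 Y75.7750 F494
G1 X55.6661 Y80.1690 F494
G1 X59.3002 Y86.1184 F494
G1 X60.6261 Y93.6233 F494
G1 X59.6438 Y102.6837 F494
M5
G0 X48.9841 Y18.2783
M4 S204
G1 X53.2036 Y29.2293 F3124
G1 X47.8945 Y37.4123 F3124
G1 X38.2482 Y44.4260 F3124
G1 X29.4562 Y51.8691 F3124
G1 X26.7100 Y61.3402 F3124
M5
G0 X0.0000 Y0.0000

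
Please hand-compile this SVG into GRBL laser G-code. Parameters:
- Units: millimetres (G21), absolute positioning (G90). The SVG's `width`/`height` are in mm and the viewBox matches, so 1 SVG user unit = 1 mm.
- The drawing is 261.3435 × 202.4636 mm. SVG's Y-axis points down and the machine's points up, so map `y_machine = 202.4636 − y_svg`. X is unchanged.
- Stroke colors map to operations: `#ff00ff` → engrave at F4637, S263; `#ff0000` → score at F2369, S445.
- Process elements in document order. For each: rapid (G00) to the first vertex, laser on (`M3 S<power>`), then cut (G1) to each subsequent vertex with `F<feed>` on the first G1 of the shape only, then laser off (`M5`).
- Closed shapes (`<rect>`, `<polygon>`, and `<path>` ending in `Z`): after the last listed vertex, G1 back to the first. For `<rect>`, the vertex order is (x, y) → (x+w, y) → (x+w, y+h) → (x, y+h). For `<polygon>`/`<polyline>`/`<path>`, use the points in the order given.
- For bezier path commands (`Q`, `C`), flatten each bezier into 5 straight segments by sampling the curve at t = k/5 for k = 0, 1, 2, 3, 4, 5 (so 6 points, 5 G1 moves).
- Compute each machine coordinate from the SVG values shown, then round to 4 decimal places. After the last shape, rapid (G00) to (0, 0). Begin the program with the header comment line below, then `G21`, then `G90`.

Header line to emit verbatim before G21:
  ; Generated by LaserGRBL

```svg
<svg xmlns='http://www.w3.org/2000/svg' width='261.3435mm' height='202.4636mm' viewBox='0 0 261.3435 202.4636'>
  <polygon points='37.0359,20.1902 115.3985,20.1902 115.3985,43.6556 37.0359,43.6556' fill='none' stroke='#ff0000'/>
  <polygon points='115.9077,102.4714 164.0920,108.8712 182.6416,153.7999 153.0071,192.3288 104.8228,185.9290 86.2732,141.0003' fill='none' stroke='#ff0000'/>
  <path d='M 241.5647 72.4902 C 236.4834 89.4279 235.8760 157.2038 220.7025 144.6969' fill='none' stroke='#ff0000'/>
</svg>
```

; Generated by LaserGRBL
G21
G90
G00 X37.0359 Y182.2734
M3 S445
G1 X115.3985 Y182.2734 F2369
G1 X115.3985 Y158.8080
G1 X37.0359 Y158.8080
G1 X37.0359 Y182.2734
M5
G00 X115.9077 Y99.9922
M3 S445
G1 X164.0920 Y93.5924 F2369
G1 X182.6416 Y48.6637
G1 X153.0071 Y10.1348
G1 X104.8228 Y16.5346
G1 X86.2732 Y61.4633
G1 X115.9077 Y99.9922
M5
G00 X241.5647 Y129.9734
M3 S445
G1 X238.9005 Y114.7592 F2369
G1 X236.3961 Y93.6376
G1 X233.1375 Y72.9024
G1 X228.2110 Y58.8475
G1 X220.7025 Y57.7667
M5
G00 X0.0000 Y0.0000

viewBox `0 0 261.3435 202.4636` with mm width/height → 1 unit = 1 mm. Flip: y_m = 202.4636 − y_svg.

**Shape 1** — `<polygon>` rectangle, stroke `#ff0000` → score (S445, F2369). Machine vertices: (37.0359,182.2734) → (115.3985,182.2734) → (115.3985,158.8080) → (37.0359,158.8080) → (37.0359,182.2734). Closed: final G1 returns to the first vertex.

**Shape 2** — `<polygon>` regular polygon, stroke `#ff0000` → score (S445, F2369). Machine vertices: (115.9077,99.9922) → (164.0920,93.5924) → (182.6416,48.6637) → (153.0071,10.1348) → (104.8228,16.5346) → (86.2732,61.4633) → (115.9077,99.9922). Closed: final G1 returns to the first vertex.

**Shape 3** — `<path>` cubic bezier, stroke `#ff0000` → score (S445, F2369). Control points (SVG): P0=(241.5647,72.4902), P1=(236.4834,89.4279), P2=(235.8760,157.2038), P3=(220.7025,144.6969); sampled at t=k/5. Machine vertices: (241.5647,129.9734) → (238.9005,114.7592) → (236.3961,93.6376) → (233.1375,72.9024) → (228.2110,58.8475) → (220.7025,57.7667). Open path.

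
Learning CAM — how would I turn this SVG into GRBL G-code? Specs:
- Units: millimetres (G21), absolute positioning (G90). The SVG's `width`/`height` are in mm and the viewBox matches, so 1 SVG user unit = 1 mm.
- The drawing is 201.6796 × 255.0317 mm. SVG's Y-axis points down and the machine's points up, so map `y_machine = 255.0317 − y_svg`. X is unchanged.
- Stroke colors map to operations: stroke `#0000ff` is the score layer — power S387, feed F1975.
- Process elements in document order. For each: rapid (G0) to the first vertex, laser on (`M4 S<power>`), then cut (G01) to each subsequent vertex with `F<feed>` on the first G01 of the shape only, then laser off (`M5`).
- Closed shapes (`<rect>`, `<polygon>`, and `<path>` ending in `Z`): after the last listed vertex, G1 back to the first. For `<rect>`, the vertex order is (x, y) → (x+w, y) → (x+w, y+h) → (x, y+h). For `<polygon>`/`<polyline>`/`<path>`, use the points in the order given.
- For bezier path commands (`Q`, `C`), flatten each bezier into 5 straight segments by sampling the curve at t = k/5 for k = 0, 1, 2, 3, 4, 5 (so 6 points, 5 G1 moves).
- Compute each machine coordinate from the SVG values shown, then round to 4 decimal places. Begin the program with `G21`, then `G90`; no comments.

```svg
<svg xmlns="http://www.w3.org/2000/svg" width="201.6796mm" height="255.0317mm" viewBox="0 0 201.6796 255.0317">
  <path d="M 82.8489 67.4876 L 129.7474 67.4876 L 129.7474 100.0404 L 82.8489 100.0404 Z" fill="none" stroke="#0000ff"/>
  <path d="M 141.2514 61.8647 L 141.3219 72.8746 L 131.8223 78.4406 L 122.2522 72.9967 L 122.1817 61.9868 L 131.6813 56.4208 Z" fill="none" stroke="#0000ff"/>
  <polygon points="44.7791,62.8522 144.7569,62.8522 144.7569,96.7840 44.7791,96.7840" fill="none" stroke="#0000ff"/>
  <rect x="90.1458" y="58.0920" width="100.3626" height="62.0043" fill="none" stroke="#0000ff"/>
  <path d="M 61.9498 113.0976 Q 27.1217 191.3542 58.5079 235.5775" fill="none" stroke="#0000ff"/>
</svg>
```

G21
G90
G0 X82.8489 Y187.5441
M4 S387
G01 X129.7474 Y187.5441 F1975
G01 X129.7474 Y154.9913
G01 X82.8489 Y154.9913
G01 X82.8489 Y187.5441
M5
G0 X141.2514 Y193.1670
M4 S387
G01 X141.3219 Y182.1571 F1975
G01 X131.8223 Y176.5911
G01 X122.2522 Y182.0350
G01 X122.1817 Y193.0449
G01 X131.6813 Y198.6109
G01 X141.2514 Y193.1670
M5
G0 X44.7791 Y192.1795
M4 S387
G01 X144.7569 Y192.1795 F1975
G01 X144.7569 Y158.2477
G01 X44.7791 Y158.2477
G01 X44.7791 Y192.1795
M5
G0 X90.1458 Y196.9397
M4 S387
G01 X190.5084 Y196.9397 F1975
G01 X190.5084 Y134.9354
G01 X90.1458 Y134.9354
G01 X90.1458 Y196.9397
M5
G0 X61.9498 Y141.9341
M4 S387
G01 X50.6671 Y111.9928 F1975
G01 X44.6816 Y84.7741
G01 X43.9932 Y60.2782
G01 X48.6020 Y38.5049
G01 X58.5079 Y19.4542
M5

1 u = 1 mm; y_m = 255.0317 − y.

[1] `<path>` rectangle, #0000ff→score S387 F1975: (82.8489,187.5441) → (129.7474,187.5441) → (129.7474,154.9913) → (82.8489,154.9913) → (82.8489,187.5441) (closed)

[2] `<path>` regular polygon, #0000ff→score S387 F1975: (141.2514,193.1670) → (141.3219,182.1571) → (131.8223,176.5911) → (122.2522,182.0350) → (122.1817,193.0449) → (131.6813,198.6109) → (141.2514,193.1670) (closed)

[3] `<polygon>` rectangle, #0000ff→score S387 F1975: (44.7791,192.1795) → (144.7569,192.1795) → (144.7569,158.2477) → (44.7791,158.2477) → (44.7791,192.1795) (closed)

[4] `<rect>` rectangle, #0000ff→score S387 F1975: (90.1458,196.9397) → (190.5084,196.9397) → (190.5084,134.9354) → (90.1458,134.9354) → (90.1458,196.9397) (closed)

[5] `<path>` quadratic bezier, #0000ff→score S387 F1975: (61.9498,141.9341) → (50.6671,111.9928) → (44.6816,84.7741) → (43.9932,60.2782) → (48.6020,38.5049) → (58.5079,19.4542)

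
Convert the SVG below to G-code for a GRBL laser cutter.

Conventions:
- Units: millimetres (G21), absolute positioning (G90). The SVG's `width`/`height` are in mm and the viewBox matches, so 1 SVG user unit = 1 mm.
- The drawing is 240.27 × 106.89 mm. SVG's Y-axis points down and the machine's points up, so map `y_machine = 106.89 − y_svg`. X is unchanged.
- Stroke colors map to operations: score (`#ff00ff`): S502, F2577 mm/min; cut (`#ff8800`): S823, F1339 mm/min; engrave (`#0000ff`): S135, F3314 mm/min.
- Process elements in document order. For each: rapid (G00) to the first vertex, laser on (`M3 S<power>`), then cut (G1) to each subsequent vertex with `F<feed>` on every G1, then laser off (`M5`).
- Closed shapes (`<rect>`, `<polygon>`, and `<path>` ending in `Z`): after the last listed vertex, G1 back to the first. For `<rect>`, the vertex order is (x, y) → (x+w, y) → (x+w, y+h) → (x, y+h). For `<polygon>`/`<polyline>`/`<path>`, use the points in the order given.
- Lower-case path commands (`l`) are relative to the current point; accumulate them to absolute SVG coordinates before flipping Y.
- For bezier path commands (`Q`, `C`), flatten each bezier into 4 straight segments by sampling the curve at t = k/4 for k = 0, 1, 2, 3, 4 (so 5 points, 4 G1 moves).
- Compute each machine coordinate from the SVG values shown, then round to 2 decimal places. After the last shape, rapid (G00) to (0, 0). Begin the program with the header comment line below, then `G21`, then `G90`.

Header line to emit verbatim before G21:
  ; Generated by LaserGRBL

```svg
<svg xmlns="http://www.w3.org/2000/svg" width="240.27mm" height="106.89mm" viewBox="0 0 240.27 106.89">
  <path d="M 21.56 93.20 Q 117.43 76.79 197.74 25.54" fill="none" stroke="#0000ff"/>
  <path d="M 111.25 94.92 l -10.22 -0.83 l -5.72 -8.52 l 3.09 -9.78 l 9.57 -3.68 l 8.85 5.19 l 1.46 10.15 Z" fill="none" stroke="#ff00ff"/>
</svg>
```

; Generated by LaserGRBL
G21
G90
G00 X21.56 Y13.69
M3 S135
G1 X68.52 Y24.07 F3314
G1 X113.54 Y38.81 F3314
G1 X156.61 Y57.90 F3314
G1 X197.74 Y81.35 F3314
M5
G00 X111.25 Y11.97
M3 S502
G1 X101.03 Y12.80 F2577
G1 X95.31 Y21.32 F2577
G1 X98.40 Y31.10 F2577
G1 X107.97 Y34.78 F2577
G1 X116.82 Y29.59 F2577
G1 X118.28 Y19.44 F2577
G1 X111.25 Y11.97 F2577
M5
G00 X0.00 Y0.00

viewBox `0 0 240.27 106.89` with mm width/height → 1 unit = 1 mm. Flip: y_m = 106.89 − y_svg.

**Shape 1** — `<path>` quadratic bezier, stroke `#0000ff` → engrave (S135, F3314). Control points (SVG): P0=(21.56,93.20), P1=(117.43,76.79), P2=(197.74,25.54); sampled at t=k/4. Machine vertices: (21.56,13.69) → (68.52,24.07) → (113.54,38.81) → (156.61,57.90) → (197.74,81.35). Open path.

**Shape 2** — `<path>` regular polygon, stroke `#ff00ff` → score (S502, F2577). Machine vertices: (111.25,11.97) → (101.03,12.80) → (95.31,21.32) → (98.40,31.10) → (107.97,34.78) → (116.82,29.59) → (118.28,19.44) → (111.25,11.97). Closed: final G1 returns to the first vertex.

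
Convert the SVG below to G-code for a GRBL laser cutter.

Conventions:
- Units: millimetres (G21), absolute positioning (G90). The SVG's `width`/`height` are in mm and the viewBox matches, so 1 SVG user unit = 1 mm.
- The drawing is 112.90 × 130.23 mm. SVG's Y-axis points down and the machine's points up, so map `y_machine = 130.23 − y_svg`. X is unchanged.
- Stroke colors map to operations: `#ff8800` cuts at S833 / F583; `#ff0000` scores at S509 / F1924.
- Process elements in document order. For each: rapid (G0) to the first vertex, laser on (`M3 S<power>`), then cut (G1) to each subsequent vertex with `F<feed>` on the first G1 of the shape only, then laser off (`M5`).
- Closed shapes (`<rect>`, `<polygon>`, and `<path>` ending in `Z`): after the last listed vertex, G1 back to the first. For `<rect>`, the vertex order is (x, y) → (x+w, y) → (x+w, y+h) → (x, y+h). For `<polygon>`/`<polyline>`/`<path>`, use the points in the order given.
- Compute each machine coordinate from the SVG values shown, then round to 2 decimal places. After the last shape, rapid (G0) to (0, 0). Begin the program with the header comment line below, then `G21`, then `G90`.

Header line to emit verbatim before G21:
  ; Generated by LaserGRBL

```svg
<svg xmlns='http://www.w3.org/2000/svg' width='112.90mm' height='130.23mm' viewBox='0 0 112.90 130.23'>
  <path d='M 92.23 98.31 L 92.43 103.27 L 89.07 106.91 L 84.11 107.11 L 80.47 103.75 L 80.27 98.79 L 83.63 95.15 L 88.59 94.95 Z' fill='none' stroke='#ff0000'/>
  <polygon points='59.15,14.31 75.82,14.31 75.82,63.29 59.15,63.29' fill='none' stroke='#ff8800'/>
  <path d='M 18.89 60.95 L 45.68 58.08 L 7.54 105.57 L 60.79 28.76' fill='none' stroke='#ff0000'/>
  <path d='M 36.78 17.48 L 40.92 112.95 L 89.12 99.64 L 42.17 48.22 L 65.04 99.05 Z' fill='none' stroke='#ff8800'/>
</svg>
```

; Generated by LaserGRBL
G21
G90
G0 X92.23 Y31.92
M3 S509
G1 X92.43 Y26.96 F1924
G1 X89.07 Y23.32
G1 X84.11 Y23.12
G1 X80.47 Y26.48
G1 X80.27 Y31.44
G1 X83.63 Y35.08
G1 X88.59 Y35.28
G1 X92.23 Y31.92
M5
G0 X59.15 Y115.92
M3 S833
G1 X75.82 Y115.92 F583
G1 X75.82 Y66.94
G1 X59.15 Y66.94
G1 X59.15 Y115.92
M5
G0 X18.89 Y69.28
M3 S509
G1 X45.68 Y72.15 F1924
G1 X7.54 Y24.66
G1 X60.79 Y101.47
M5
G0 X36.78 Y112.75
M3 S833
G1 X40.92 Y17.28 F583
G1 X89.12 Y30.59
G1 X42.17 Y82.01
G1 X65.04 Y31.18
G1 X36.78 Y112.75
M5
G0 X0.00 Y0.00

1 u = 1 mm; y_m = 130.23 − y.

[1] `<path>` regular polygon, #ff0000→score S509 F1924: (92.23,31.92) → (92.43,26.96) → (89.07,23.32) → (84.11,23.12) → (80.47,26.48) → (80.27,31.44) → (83.63,35.08) → (88.59,35.28) → (92.23,31.92) (closed)

[2] `<polygon>` rectangle, #ff8800→cut S833 F583: (59.15,115.92) → (75.82,115.92) → (75.82,66.94) → (59.15,66.94) → (59.15,115.92) (closed)

[3] `<path>` open polyline, #ff0000→score S509 F1924: (18.89,69.28) → (45.68,72.15) → (7.54,24.66) → (60.79,101.47)

[4] `<path>` closed polygon, #ff8800→cut S833 F583: (36.78,112.75) → (40.92,17.28) → (89.12,30.59) → (42.17,82.01) → (65.04,31.18) → (36.78,112.75) (closed)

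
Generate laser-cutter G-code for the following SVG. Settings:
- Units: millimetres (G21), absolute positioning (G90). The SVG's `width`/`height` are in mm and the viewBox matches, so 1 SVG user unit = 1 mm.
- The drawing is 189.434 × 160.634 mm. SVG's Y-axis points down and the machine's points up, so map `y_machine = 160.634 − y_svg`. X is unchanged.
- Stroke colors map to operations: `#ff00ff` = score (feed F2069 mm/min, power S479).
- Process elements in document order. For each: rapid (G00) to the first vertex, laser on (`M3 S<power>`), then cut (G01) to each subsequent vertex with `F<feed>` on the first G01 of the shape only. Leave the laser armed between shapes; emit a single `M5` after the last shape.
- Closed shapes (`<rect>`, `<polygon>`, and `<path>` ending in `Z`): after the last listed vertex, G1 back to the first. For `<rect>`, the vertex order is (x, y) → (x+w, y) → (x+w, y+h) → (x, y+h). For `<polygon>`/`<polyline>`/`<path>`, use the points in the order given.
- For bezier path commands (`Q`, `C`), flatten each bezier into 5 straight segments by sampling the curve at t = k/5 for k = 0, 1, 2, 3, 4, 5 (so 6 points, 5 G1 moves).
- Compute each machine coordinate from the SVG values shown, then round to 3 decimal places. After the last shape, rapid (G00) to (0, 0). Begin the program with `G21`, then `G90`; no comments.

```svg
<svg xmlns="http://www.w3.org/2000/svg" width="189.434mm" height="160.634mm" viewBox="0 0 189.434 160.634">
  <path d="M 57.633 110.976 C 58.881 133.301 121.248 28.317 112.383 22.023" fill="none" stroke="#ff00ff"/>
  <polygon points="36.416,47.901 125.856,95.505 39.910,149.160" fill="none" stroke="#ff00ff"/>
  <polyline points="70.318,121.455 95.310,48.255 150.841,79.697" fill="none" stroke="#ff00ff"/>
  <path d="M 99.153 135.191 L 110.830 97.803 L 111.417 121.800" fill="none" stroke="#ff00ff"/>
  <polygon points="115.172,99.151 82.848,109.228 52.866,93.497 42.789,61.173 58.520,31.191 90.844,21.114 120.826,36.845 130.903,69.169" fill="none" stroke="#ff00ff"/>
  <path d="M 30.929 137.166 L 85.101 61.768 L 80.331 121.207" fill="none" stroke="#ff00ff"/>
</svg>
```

Since the viewBox matches the mm dimensions, user units are millimetres directly. The only transform is the Y-flip y_m = 160.634 − y_svg.

Shape 1 is a cubic bezier drawn with `<path>`. Its stroke #ff00ff means score at S479, F2069. After flipping Y the toolpath is (57.633,49.658) → (64.657,49.732) → (79.997,69.512) → (97.300,98.151) → (110.213,124.800) → (112.383,138.611).

Shape 2 is a regular polygon drawn with `<polygon>`. Its stroke #ff00ff means score at S479, F2069. After flipping Y the toolpath is (36.416,112.733) → (125.856,65.129) → (39.910,11.474) → (36.416,112.733), returning to the start.

Shape 3 is a open polyline drawn with `<polyline>`. Its stroke #ff00ff means score at S479, F2069. After flipping Y the toolpath is (70.318,39.179) → (95.310,112.379) → (150.841,80.937).

Shape 4 is a open polyline drawn with `<path>`. Its stroke #ff00ff means score at S479, F2069. After flipping Y the toolpath is (99.153,25.443) → (110.830,62.831) → (111.417,38.834).

Shape 5 is a regular polygon drawn with `<polygon>`. Its stroke #ff00ff means score at S479, F2069. After flipping Y the toolpath is (115.172,61.483) → (82.848,51.406) → (52.866,67.137) → (42.789,99.461) → (58.520,129.443) → (90.844,139.520) → (120.826,123.789) → (130.903,91.465) → (115.172,61.483), returning to the start.

Shape 6 is a open polyline drawn with `<path>`. Its stroke #ff00ff means score at S479, F2069. After flipping Y the toolpath is (30.929,23.468) → (85.101,98.866) → (80.331,39.427).

G21
G90
G00 X57.633 Y49.658
M3 S479
G01 X64.657 Y49.732 F2069
G01 X79.997 Y69.512
G01 X97.300 Y98.151
G01 X110.213 Y124.800
G01 X112.383 Y138.611
G00 X36.416 Y112.733
M3 S479
G01 X125.856 Y65.129 F2069
G01 X39.910 Y11.474
G01 X36.416 Y112.733
G00 X70.318 Y39.179
M3 S479
G01 X95.310 Y112.379 F2069
G01 X150.841 Y80.937
G00 X99.153 Y25.443
M3 S479
G01 X110.830 Y62.831 F2069
G01 X111.417 Y38.834
G00 X115.172 Y61.483
M3 S479
G01 X82.848 Y51.406 F2069
G01 X52.866 Y67.137
G01 X42.789 Y99.461
G01 X58.520 Y129.443
G01 X90.844 Y139.520
G01 X120.826 Y123.789
G01 X130.903 Y91.465
G01 X115.172 Y61.483
G00 X30.929 Y23.468
M3 S479
G01 X85.101 Y98.866 F2069
G01 X80.331 Y39.427
M5
G00 X0.000 Y0.000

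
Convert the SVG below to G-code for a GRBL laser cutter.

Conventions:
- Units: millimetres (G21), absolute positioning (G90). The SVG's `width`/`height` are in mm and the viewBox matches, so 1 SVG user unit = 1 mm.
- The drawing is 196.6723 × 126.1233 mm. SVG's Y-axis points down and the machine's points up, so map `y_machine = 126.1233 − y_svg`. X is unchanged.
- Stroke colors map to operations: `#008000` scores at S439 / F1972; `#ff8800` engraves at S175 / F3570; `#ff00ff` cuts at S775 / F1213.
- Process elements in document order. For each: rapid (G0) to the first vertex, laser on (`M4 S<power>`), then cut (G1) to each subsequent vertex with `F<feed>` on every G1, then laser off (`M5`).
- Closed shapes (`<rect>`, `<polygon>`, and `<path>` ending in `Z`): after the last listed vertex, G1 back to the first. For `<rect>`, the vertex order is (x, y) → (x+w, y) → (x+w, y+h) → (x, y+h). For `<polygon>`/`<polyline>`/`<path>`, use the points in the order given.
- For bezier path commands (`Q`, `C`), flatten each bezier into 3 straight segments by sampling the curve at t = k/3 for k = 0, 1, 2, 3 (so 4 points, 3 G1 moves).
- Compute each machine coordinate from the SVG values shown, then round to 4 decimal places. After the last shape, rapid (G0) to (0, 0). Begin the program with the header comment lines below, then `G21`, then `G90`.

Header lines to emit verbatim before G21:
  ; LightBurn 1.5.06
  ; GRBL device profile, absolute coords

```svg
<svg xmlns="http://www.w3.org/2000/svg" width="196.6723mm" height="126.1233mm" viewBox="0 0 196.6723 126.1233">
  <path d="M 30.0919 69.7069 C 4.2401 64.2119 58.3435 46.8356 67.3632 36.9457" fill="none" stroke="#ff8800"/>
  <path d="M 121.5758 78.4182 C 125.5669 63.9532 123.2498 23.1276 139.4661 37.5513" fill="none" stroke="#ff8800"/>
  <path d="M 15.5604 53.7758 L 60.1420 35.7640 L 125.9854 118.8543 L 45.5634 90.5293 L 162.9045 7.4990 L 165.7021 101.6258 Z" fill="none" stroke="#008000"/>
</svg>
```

Since the viewBox matches the mm dimensions, user units are millimetres directly. The only transform is the Y-flip y_m = 126.1233 − y_svg.

Shape 1 is a cubic bezier drawn with `<path>`. Its stroke #ff8800 means engrave at S175, F3570. After flipping Y the toolpath is (30.0919,56.4164) → (26.2608,65.1545) → (47.9467,77.5096) → (67.3632,89.1776).

Shape 2 is a cubic bezier drawn with `<path>`. Its stroke #ff8800 means engrave at S175, F3570. After flipping Y the toolpath is (121.5758,47.7051) → (124.3842,67.9344) → (128.5075,87.6019) → (139.4661,88.5720).

Shape 3 is a closed polygon drawn with `<path>`. Its stroke #008000 means score at S439, F1972. After flipping Y the toolpath is (15.5604,72.3475) → (60.1420,90.3593) → (125.9854,7.2690) → (45.5634,35.5940) → (162.9045,118.6243) → (165.7021,24.4975) → (15.5604,72.3475), returning to the start.

; LightBurn 1.5.06
; GRBL device profile, absolute coords
G21
G90
G0 X30.0919 Y56.4164
M4 S175
G1 X26.2608 Y65.1545 F3570
G1 X47.9467 Y77.5096 F3570
G1 X67.3632 Y89.1776 F3570
M5
G0 X121.5758 Y47.7051
M4 S175
G1 X124.3842 Y67.9344 F3570
G1 X128.5075 Y87.6019 F3570
G1 X139.4661 Y88.5720 F3570
M5
G0 X15.5604 Y72.3475
M4 S439
G1 X60.1420 Y90.3593 F1972
G1 X125.9854 Y7.2690 F1972
G1 X45.5634 Y35.5940 F1972
G1 X162.9045 Y118.6243 F1972
G1 X165.7021 Y24.4975 F1972
G1 X15.5604 Y72.3475 F1972
M5
G0 X0.0000 Y0.0000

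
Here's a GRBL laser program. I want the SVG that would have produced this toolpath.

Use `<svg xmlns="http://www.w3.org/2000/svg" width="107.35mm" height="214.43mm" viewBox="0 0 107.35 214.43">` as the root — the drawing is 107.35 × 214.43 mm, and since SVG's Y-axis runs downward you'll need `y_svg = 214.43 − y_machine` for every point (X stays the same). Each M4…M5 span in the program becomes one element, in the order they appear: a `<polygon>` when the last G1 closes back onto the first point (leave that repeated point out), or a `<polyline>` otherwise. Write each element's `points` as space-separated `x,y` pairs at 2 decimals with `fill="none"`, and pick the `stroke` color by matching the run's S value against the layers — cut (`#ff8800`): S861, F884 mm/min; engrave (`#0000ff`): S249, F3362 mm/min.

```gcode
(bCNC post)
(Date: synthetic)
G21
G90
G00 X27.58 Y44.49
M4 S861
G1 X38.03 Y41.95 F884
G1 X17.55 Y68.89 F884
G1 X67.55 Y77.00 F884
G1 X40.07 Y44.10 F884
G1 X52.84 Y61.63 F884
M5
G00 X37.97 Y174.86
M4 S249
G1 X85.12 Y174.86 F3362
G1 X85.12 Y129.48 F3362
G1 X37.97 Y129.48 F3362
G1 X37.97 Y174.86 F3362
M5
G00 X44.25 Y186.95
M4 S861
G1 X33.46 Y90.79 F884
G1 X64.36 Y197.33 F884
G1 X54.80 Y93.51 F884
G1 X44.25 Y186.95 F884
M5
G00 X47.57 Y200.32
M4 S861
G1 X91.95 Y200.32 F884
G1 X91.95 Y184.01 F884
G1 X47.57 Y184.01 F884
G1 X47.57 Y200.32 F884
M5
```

<svg xmlns="http://www.w3.org/2000/svg" width="107.35mm" height="214.43mm" viewBox="0 0 107.35 214.43">
  <polyline points="27.58,169.94 38.03,172.48 17.55,145.54 67.55,137.43 40.07,170.33 52.84,152.80" fill="none" stroke="#ff8800"/>
  <polygon points="37.97,39.57 85.12,39.57 85.12,84.95 37.97,84.95" fill="none" stroke="#0000ff"/>
  <polygon points="44.25,27.48 33.46,123.64 64.36,17.10 54.80,120.92" fill="none" stroke="#ff8800"/>
  <polygon points="47.57,14.11 91.95,14.11 91.95,30.42 47.57,30.42" fill="none" stroke="#ff8800"/>
</svg>

y_svg = 214.43 − y_m.

[1] S861→`#ff8800` (cut); open run; points: 27.58,169.94 38.03,172.48 17.55,145.54 67.55,137.43 40.07,170.33 52.84,152.80

[2] S249→`#0000ff` (engrave); closed run; points: 37.97,39.57 85.12,39.57 85.12,84.95 37.97,84.95

[3] S861→`#ff8800` (cut); closed run; points: 44.25,27.48 33.46,123.64 64.36,17.10 54.80,120.92

[4] S861→`#ff8800` (cut); closed run; points: 47.57,14.11 91.95,14.11 91.95,30.42 47.57,30.42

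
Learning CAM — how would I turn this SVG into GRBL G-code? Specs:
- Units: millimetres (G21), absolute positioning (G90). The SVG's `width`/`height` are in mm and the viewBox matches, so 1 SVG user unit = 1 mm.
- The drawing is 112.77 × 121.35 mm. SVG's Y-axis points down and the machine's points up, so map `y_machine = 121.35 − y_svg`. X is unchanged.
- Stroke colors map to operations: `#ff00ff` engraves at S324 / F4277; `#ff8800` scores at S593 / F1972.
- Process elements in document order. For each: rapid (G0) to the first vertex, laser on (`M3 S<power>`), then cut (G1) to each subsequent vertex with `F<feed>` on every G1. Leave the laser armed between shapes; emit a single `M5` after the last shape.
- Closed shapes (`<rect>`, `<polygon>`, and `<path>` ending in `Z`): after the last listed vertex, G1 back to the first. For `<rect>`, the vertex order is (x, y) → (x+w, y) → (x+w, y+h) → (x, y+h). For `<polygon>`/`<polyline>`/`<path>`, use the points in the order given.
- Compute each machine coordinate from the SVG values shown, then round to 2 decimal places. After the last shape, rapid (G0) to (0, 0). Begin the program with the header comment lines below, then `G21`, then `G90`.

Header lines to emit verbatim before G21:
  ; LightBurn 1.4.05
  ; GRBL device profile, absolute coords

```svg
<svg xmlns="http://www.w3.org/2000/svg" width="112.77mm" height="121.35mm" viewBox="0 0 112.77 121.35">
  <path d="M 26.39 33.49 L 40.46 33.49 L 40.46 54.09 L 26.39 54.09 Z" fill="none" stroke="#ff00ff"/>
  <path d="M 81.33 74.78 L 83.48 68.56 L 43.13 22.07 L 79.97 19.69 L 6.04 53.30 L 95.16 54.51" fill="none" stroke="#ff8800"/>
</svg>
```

Since the viewBox matches the mm dimensions, user units are millimetres directly. The only transform is the Y-flip y_m = 121.35 − y_svg.

Shape 1 is a rectangle drawn with `<path>`. Its stroke #ff00ff means engrave at S324, F4277. After flipping Y the toolpath is (26.39,87.86) → (40.46,87.86) → (40.46,67.26) → (26.39,67.26) → (26.39,87.86), returning to the start.

Shape 2 is a open polyline drawn with `<path>`. Its stroke #ff8800 means score at S593, F1972. After flipping Y the toolpath is (81.33,46.57) → (83.48,52.79) → (43.13,99.28) → (79.97,101.66) → (6.04,68.05) → (95.16,66.84).

; LightBurn 1.4.05
; GRBL device profile, absolute coords
G21
G90
G0 X26.39 Y87.86
M3 S324
G1 X40.46 Y87.86 F4277
G1 X40.46 Y67.26 F4277
G1 X26.39 Y67.26 F4277
G1 X26.39 Y87.86 F4277
G0 X81.33 Y46.57
M3 S593
G1 X83.48 Y52.79 F1972
G1 X43.13 Y99.28 F1972
G1 X79.97 Y101.66 F1972
G1 X6.04 Y68.05 F1972
G1 X95.16 Y66.84 F1972
M5
G0 X0.00 Y0.00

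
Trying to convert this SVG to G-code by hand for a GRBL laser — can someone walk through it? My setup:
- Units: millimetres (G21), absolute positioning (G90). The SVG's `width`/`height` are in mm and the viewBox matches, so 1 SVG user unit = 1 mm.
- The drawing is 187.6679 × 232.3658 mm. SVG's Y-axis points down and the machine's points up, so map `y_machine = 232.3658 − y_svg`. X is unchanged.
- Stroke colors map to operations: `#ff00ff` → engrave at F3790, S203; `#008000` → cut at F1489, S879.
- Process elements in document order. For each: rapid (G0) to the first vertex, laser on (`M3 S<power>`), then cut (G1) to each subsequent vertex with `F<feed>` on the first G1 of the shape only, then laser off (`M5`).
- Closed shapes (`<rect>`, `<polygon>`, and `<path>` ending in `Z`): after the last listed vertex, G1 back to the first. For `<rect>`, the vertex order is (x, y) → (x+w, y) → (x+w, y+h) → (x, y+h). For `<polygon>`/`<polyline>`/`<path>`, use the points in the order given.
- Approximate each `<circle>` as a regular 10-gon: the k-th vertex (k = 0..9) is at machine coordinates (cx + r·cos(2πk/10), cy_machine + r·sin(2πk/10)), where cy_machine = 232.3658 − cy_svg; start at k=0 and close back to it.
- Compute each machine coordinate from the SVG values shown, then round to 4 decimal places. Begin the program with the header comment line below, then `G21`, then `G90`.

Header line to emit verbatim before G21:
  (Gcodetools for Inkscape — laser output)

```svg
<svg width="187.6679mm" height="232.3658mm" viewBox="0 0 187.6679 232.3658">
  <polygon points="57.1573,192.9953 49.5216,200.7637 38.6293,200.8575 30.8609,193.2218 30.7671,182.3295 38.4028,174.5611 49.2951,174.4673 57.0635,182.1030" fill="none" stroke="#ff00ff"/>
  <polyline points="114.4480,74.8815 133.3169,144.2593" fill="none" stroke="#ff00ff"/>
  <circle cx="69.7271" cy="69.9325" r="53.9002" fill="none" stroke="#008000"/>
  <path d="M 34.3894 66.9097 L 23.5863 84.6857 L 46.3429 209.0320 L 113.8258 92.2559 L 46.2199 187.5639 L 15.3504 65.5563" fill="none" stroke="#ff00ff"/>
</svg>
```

(Gcodetools for Inkscape — laser output)
G21
G90
G0 X57.1573 Y39.3705
M3 S203
G1 X49.5216 Y31.6021 F3790
G1 X38.6293 Y31.5083
G1 X30.8609 Y39.1440
G1 X30.7671 Y50.0363
G1 X38.4028 Y57.8047
G1 X49.2951 Y57.8985
G1 X57.0635 Y50.2628
G1 X57.1573 Y39.3705
M5
G0 X114.4480 Y157.4843
M3 S203
G1 X133.3169 Y88.1065 F3790
M5
G0 X123.6273 Y162.4333
M3 S879
G1 X113.3333 Y194.1150 F1489
G1 X86.3832 Y213.6954
G1 X53.0710 Y213.6954
G1 X26.1209 Y194.1150
G1 X15.8269 Y162.4333
G1 X26.1209 Y130.7516
G1 X53.0710 Y111.1712
G1 X86.3832 Y111.1712
G1 X113.3333 Y130.7516
G1 X123.6273 Y162.4333
M5
G0 X34.3894 Y165.4561
M3 S203
G1 X23.5863 Y147.6801 F3790
G1 X46.3429 Y23.3338
G1 X113.8258 Y140.1099
G1 X46.2199 Y44.8019
G1 X15.3504 Y166.8095
M5

viewBox `0 0 187.6679 232.3658` with mm width/height → 1 unit = 1 mm. Flip: y_m = 232.3658 − y_svg.

**Shape 1** — `<polygon>` regular polygon, stroke `#ff00ff` → engrave (S203, F3790). Machine vertices: (57.1573,39.3705) → (49.5216,31.6021) → (38.6293,31.5083) → (30.8609,39.1440) → (30.7671,50.0363) → (38.4028,57.8047) → (49.2951,57.8985) → (57.0635,50.2628) → (57.1573,39.3705). Closed: final G1 returns to the first vertex.

**Shape 2** — `<polyline>` line segment, stroke `#ff00ff` → engrave (S203, F3790). Machine vertices: (114.4480,157.4843) → (133.3169,88.1065). Open path.

**Shape 3** — `<circle>` circle, stroke `#008000` → cut (S879, F1489). Machine vertices: (123.6273,162.4333) → (113.3333,194.1150) → (86.3832,213.6954) → (53.0710,213.6954) → (26.1209,194.1150) → (15.8269,162.4333) → (26.1209,130.7516) → (53.0710,111.1712) → (86.3832,111.1712) → (113.3333,130.7516) → (123.6273,162.4333). Closed: final G1 returns to the first vertex.

**Shape 4** — `<path>` open polyline, stroke `#ff00ff` → engrave (S203, F3790). Machine vertices: (34.3894,165.4561) → (23.5863,147.6801) → (46.3429,23.3338) → (113.8258,140.1099) → (46.2199,44.8019) → (15.3504,166.8095). Open path.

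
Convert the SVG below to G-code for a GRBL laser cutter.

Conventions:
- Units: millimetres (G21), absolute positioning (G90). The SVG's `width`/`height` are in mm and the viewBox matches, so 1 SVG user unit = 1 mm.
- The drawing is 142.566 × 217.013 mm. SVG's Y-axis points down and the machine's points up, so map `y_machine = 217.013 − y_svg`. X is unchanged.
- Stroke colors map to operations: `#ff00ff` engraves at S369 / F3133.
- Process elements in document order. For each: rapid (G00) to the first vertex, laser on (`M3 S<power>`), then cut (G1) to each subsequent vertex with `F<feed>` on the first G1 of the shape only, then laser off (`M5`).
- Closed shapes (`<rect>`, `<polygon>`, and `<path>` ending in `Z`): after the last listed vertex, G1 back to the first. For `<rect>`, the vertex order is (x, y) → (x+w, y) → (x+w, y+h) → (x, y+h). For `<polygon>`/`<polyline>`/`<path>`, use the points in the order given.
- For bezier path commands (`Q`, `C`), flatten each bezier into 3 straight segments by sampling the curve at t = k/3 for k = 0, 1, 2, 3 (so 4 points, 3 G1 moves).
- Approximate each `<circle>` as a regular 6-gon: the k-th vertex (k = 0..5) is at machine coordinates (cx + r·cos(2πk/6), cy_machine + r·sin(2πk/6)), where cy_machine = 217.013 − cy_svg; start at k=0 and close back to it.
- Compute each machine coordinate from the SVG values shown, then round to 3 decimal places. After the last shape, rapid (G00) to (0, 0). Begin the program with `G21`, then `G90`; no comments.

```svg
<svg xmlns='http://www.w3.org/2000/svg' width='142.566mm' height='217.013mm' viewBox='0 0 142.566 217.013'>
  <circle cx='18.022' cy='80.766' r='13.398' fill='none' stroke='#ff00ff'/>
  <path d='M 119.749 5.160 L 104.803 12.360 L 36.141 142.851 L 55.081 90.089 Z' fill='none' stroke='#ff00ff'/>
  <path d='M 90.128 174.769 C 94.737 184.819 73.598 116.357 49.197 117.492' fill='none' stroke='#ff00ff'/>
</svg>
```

1 u = 1 mm; y_m = 217.013 − y.

[1] `<circle>` circle, #ff00ff→engrave S369 F3133: (31.420,136.247) → (24.721,147.850) → (11.323,147.850) → (4.624,136.247) → (11.323,124.644) → (24.721,124.644) → (31.420,136.247) (closed)

[2] `<path>` closed polygon, #ff00ff→engrave S369 F3133: (119.749,211.853) → (104.803,204.653) → (36.141,74.162) → (55.081,126.924) → (119.749,211.853) (closed)

[3] `<path>` cubic bezier, #ff00ff→engrave S369 F3133: (90.128,42.244) → (86.987,52.879) → (71.678,82.943) → (49.197,99.521)

G21
G90
G00 X31.420 Y136.247
M3 S369
G1 X24.721 Y147.850 F3133
G1 X11.323 Y147.850
G1 X4.624 Y136.247
G1 X11.323 Y124.644
G1 X24.721 Y124.644
G1 X31.420 Y136.247
M5
G00 X119.749 Y211.853
M3 S369
G1 X104.803 Y204.653 F3133
G1 X36.141 Y74.162
G1 X55.081 Y126.924
G1 X119.749 Y211.853
M5
G00 X90.128 Y42.244
M3 S369
G1 X86.987 Y52.879 F3133
G1 X71.678 Y82.943
G1 X49.197 Y99.521
M5
G00 X0.000 Y0.000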